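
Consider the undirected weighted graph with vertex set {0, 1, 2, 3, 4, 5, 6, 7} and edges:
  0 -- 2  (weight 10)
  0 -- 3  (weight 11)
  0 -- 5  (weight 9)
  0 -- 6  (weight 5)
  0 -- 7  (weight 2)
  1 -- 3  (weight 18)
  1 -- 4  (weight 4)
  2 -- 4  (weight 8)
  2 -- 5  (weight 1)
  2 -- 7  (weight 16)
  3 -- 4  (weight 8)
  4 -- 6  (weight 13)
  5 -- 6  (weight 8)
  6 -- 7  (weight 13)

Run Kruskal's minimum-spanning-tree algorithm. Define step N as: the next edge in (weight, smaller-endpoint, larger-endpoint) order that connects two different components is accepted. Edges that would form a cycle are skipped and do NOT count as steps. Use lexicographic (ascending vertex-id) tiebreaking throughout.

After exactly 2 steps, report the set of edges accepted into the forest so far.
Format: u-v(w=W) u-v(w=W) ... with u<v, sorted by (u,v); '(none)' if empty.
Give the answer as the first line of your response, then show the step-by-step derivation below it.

0-7(w=2) 2-5(w=1)

step 1: add edge 2-5 (w=1); MST = {2-5(w=1)}
step 2: add edge 0-7 (w=2); MST = {0-7(w=2) 2-5(w=1)}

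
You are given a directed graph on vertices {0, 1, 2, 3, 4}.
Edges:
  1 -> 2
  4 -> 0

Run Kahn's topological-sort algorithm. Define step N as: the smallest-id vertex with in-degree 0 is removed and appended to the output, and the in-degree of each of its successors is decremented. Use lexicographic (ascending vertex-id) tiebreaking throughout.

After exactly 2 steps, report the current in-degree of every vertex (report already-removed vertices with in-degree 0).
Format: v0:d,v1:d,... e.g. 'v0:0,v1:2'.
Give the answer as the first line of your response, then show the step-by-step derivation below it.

v0:1,v1:0,v2:0,v3:0,v4:0

step 1: output 1; order=[1]; indeg=(1,0,0,0,0)
step 2: output 2; order=[1,2]; indeg=(1,0,0,0,0)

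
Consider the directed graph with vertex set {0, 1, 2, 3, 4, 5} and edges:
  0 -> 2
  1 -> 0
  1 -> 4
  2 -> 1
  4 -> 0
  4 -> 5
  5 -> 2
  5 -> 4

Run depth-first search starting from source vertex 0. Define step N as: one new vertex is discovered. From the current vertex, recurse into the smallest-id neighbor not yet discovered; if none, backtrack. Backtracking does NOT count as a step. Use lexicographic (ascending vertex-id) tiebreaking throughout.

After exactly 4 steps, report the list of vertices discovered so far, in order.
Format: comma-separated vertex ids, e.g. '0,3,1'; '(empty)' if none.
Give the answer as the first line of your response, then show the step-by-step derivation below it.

0,2,1,4

step 1: discover 0; path=0; order=0
step 2: discover 2; path=0>2; order=0,2
step 3: discover 1; path=0>2>1; order=0,2,1
step 4: discover 4; path=0>2>1>4; order=0,2,1,4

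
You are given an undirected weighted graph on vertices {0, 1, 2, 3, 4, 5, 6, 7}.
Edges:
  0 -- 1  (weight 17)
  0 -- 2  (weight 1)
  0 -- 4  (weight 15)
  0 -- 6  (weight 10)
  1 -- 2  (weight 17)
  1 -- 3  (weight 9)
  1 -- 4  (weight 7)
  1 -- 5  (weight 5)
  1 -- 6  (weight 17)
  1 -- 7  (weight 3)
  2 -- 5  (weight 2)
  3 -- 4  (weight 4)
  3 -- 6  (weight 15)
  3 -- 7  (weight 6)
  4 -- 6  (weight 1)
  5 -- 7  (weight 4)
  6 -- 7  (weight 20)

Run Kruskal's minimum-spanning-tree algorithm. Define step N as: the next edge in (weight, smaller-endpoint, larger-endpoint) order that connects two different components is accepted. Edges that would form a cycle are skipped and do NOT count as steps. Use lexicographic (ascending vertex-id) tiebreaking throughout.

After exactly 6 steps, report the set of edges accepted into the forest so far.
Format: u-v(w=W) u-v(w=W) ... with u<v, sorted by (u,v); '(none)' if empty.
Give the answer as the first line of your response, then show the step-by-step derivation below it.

0-2(w=1) 1-7(w=3) 2-5(w=2) 3-4(w=4) 4-6(w=1) 5-7(w=4)

step 1: add edge 0-2 (w=1); MST = {0-2(w=1)}
step 2: add edge 4-6 (w=1); MST = {0-2(w=1) 4-6(w=1)}
step 3: add edge 2-5 (w=2); MST = {0-2(w=1) 2-5(w=2) 4-6(w=1)}
step 4: add edge 1-7 (w=3); MST = {0-2(w=1) 1-7(w=3) 2-5(w=2) 4-6(w=1)}
step 5: add edge 3-4 (w=4); MST = {0-2(w=1) 1-7(w=3) 2-5(w=2) 3-4(w=4) 4-6(w=1)}
step 6: add edge 5-7 (w=4); MST = {0-2(w=1) 1-7(w=3) 2-5(w=2) 3-4(w=4) 4-6(w=1) 5-7(w=4)}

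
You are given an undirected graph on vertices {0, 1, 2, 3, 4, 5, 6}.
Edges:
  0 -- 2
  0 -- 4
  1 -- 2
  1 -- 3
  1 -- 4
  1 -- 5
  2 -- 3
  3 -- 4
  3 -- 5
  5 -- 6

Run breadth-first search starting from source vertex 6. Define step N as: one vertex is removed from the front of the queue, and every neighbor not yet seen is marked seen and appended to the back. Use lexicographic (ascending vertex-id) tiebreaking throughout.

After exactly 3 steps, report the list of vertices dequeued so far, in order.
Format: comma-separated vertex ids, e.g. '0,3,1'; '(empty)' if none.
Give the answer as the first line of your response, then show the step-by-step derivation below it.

6,5,1

step 1: dequeue 6; queue=[5]; order=6
step 2: dequeue 5; queue=[1,3]; order=6,5
step 3: dequeue 1; queue=[3,2,4]; order=6,5,1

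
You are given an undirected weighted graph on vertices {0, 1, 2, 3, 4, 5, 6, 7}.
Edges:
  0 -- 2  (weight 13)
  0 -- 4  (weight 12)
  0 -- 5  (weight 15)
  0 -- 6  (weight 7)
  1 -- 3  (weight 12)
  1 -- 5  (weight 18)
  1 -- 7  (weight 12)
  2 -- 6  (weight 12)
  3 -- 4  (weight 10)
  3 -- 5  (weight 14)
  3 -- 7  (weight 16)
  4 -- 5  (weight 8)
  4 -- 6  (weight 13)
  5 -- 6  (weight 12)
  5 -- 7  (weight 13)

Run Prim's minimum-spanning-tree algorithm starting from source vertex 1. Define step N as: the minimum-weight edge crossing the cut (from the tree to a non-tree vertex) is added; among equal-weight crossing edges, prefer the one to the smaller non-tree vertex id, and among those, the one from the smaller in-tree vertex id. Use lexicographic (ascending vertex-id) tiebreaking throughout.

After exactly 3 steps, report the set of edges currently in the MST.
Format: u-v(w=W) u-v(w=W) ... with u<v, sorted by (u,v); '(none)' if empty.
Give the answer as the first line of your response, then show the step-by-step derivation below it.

1-3(w=12) 3-4(w=10) 4-5(w=8)

step 1: add edge 1-3 (w=12); MST = {1-3(w=12)}
step 2: add edge 3-4 (w=10); MST = {1-3(w=12) 3-4(w=10)}
step 3: add edge 4-5 (w=8); MST = {1-3(w=12) 3-4(w=10) 4-5(w=8)}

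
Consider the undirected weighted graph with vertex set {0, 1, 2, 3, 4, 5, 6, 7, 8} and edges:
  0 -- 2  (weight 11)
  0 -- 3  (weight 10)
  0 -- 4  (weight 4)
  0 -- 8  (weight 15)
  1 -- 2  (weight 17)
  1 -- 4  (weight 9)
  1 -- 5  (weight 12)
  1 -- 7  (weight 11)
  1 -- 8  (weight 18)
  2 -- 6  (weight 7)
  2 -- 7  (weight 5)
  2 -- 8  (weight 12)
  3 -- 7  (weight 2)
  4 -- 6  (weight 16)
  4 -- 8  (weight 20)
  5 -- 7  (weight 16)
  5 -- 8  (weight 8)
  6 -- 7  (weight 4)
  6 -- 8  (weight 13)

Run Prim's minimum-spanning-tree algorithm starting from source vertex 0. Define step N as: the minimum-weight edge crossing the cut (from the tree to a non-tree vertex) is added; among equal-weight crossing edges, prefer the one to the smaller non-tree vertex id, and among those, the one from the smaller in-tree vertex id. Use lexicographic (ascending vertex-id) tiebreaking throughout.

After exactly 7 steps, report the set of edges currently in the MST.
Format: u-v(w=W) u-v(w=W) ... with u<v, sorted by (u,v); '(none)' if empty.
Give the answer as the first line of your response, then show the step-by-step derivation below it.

0-3(w=10) 0-4(w=4) 1-4(w=9) 1-5(w=12) 2-7(w=5) 3-7(w=2) 6-7(w=4)

step 1: add edge 0-4 (w=4); MST = {0-4(w=4)}
step 2: add edge 1-4 (w=9); MST = {0-4(w=4) 1-4(w=9)}
step 3: add edge 0-3 (w=10); MST = {0-3(w=10) 0-4(w=4) 1-4(w=9)}
step 4: add edge 3-7 (w=2); MST = {0-3(w=10) 0-4(w=4) 1-4(w=9) 3-7(w=2)}
step 5: add edge 6-7 (w=4); MST = {0-3(w=10) 0-4(w=4) 1-4(w=9) 3-7(w=2) 6-7(w=4)}
step 6: add edge 2-7 (w=5); MST = {0-3(w=10) 0-4(w=4) 1-4(w=9) 2-7(w=5) 3-7(w=2) 6-7(w=4)}
step 7: add edge 1-5 (w=12); MST = {0-3(w=10) 0-4(w=4) 1-4(w=9) 1-5(w=12) 2-7(w=5) 3-7(w=2) 6-7(w=4)}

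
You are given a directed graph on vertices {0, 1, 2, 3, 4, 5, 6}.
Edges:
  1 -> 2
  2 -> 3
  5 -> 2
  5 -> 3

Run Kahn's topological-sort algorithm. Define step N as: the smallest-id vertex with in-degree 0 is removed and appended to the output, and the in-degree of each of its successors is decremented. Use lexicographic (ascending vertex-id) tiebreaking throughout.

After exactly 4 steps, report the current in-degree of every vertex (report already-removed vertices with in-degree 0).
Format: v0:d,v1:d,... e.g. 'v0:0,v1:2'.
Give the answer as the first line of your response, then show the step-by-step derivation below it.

v0:0,v1:0,v2:0,v3:1,v4:0,v5:0,v6:0

step 1: output 0; order=[0]; indeg=(0,0,2,2,0,0,0)
step 2: output 1; order=[0,1]; indeg=(0,0,1,2,0,0,0)
step 3: output 4; order=[0,1,4]; indeg=(0,0,1,2,0,0,0)
step 4: output 5; order=[0,1,4,5]; indeg=(0,0,0,1,0,0,0)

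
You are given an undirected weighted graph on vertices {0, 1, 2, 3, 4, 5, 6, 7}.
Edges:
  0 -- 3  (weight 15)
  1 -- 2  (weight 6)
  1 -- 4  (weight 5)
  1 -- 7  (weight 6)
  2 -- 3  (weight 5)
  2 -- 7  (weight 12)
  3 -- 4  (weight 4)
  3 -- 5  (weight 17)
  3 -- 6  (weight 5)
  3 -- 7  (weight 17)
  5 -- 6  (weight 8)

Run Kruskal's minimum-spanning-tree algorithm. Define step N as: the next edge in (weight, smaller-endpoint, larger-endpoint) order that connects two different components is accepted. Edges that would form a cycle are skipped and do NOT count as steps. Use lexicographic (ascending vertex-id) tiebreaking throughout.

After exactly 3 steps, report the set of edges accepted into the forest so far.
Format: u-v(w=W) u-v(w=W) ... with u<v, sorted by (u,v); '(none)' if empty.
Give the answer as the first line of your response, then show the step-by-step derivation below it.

1-4(w=5) 2-3(w=5) 3-4(w=4)

step 1: add edge 3-4 (w=4); MST = {3-4(w=4)}
step 2: add edge 1-4 (w=5); MST = {1-4(w=5) 3-4(w=4)}
step 3: add edge 2-3 (w=5); MST = {1-4(w=5) 2-3(w=5) 3-4(w=4)}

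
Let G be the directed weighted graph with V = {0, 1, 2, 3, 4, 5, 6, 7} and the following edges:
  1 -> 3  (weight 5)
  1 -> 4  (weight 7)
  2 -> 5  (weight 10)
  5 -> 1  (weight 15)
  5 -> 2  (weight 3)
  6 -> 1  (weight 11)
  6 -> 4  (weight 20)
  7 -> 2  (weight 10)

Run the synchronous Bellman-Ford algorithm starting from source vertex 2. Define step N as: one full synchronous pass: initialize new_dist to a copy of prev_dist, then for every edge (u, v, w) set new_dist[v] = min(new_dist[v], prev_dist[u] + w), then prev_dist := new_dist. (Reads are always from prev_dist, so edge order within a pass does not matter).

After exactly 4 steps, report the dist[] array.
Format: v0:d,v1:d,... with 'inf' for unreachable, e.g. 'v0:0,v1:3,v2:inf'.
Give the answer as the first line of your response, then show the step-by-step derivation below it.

v0:inf,v1:25,v2:0,v3:30,v4:32,v5:10,v6:inf,v7:inf

step 1: dist = v0:inf,v1:inf,v2:0,v3:inf,v4:inf,v5:10,v6:inf,v7:inf
step 2: dist = v0:inf,v1:25,v2:0,v3:inf,v4:inf,v5:10,v6:inf,v7:inf
step 3: dist = v0:inf,v1:25,v2:0,v3:30,v4:32,v5:10,v6:inf,v7:inf
step 4: dist = v0:inf,v1:25,v2:0,v3:30,v4:32,v5:10,v6:inf,v7:inf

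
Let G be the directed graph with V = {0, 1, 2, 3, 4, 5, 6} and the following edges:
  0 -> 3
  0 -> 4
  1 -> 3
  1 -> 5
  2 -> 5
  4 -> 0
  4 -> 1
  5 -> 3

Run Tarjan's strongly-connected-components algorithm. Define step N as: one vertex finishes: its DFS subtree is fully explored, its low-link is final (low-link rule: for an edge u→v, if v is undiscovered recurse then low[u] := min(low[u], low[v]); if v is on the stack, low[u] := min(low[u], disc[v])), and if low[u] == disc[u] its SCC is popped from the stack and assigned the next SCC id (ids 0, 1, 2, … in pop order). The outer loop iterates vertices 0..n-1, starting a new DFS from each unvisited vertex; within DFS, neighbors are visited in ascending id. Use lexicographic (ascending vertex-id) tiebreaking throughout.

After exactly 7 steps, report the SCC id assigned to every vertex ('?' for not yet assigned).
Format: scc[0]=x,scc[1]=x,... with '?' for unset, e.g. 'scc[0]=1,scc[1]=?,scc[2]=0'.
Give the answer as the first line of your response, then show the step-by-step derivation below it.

scc[0]=3,scc[1]=2,scc[2]=4,scc[3]=0,scc[4]=3,scc[5]=1,scc[6]=5

step 1: low=(low[0]=0,low[1]=?,low[2]=?,low[3]=1,low[4]=?,low[5]=?,low[6]=?); scc=(scc[0]=?,scc[1]=?,scc[2]=?,scc[3]=0,scc[4]=?,scc[5]=?,scc[6]=?)
step 2: low=(low[0]=0,low[1]=3,low[2]=?,low[3]=1,low[4]=0,low[5]=4,low[6]=?); scc=(scc[0]=?,scc[1]=?,scc[2]=?,scc[3]=0,scc[4]=?,scc[5]=1,scc[6]=?)
step 3: low=(low[0]=0,low[1]=3,low[2]=?,low[3]=1,low[4]=0,low[5]=4,low[6]=?); scc=(scc[0]=?,scc[1]=2,scc[2]=?,scc[3]=0,scc[4]=?,scc[5]=1,scc[6]=?)
step 4: low=(low[0]=0,low[1]=3,low[2]=?,low[3]=1,low[4]=0,low[5]=4,low[6]=?); scc=(scc[0]=?,scc[1]=2,scc[2]=?,scc[3]=0,scc[4]=?,scc[5]=1,scc[6]=?)
step 5: low=(low[0]=0,low[1]=3,low[2]=?,low[3]=1,low[4]=0,low[5]=4,low[6]=?); scc=(scc[0]=3,scc[1]=2,scc[2]=?,scc[3]=0,scc[4]=3,scc[5]=1,scc[6]=?)
step 6: low=(low[0]=0,low[1]=3,low[2]=5,low[3]=1,low[4]=0,low[5]=4,low[6]=?); scc=(scc[0]=3,scc[1]=2,scc[2]=4,scc[3]=0,scc[4]=3,scc[5]=1,scc[6]=?)
step 7: low=(low[0]=0,low[1]=3,low[2]=5,low[3]=1,low[4]=0,low[5]=4,low[6]=6); scc=(scc[0]=3,scc[1]=2,scc[2]=4,scc[3]=0,scc[4]=3,scc[5]=1,scc[6]=5)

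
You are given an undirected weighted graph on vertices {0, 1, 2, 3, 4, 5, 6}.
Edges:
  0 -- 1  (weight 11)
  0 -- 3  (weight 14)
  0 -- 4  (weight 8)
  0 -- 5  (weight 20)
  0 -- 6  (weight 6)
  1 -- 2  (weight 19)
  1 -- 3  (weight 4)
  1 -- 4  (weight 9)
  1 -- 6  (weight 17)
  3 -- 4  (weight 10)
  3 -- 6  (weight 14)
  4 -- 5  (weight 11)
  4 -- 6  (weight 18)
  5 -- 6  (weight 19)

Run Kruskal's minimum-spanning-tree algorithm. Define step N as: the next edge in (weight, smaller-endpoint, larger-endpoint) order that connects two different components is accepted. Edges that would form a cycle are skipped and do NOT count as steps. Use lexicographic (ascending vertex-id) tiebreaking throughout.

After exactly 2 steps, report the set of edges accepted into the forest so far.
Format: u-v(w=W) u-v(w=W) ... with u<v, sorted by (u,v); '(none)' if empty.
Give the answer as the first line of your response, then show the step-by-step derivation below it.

0-6(w=6) 1-3(w=4)

step 1: add edge 1-3 (w=4); MST = {1-3(w=4)}
step 2: add edge 0-6 (w=6); MST = {0-6(w=6) 1-3(w=4)}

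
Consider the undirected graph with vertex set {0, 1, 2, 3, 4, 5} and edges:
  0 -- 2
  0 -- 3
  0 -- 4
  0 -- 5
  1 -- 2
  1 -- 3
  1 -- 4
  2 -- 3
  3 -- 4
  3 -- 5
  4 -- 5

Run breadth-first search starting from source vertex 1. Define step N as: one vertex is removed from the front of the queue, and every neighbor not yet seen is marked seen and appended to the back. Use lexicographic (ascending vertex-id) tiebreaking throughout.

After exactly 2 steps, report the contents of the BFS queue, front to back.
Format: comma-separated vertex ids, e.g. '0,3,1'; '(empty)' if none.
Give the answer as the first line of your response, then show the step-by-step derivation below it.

3,4,0

step 1: dequeue 1; queue=[2,3,4]; order=1
step 2: dequeue 2; queue=[3,4,0]; order=1,2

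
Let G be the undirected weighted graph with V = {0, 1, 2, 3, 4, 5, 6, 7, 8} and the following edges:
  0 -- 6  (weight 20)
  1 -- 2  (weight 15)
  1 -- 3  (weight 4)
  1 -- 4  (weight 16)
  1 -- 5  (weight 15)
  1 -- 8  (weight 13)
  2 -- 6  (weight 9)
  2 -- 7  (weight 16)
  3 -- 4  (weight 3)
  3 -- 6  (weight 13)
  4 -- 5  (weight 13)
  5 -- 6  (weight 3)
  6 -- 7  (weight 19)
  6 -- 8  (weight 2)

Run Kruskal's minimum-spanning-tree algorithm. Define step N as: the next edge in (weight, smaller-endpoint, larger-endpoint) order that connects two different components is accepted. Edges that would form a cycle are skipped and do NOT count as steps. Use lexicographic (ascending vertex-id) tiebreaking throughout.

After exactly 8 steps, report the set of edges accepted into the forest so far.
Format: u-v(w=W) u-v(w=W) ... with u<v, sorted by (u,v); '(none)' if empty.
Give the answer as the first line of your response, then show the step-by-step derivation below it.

0-6(w=20) 1-3(w=4) 1-8(w=13) 2-6(w=9) 2-7(w=16) 3-4(w=3) 5-6(w=3) 6-8(w=2)

step 1: add edge 6-8 (w=2); MST = {6-8(w=2)}
step 2: add edge 3-4 (w=3); MST = {3-4(w=3) 6-8(w=2)}
step 3: add edge 5-6 (w=3); MST = {3-4(w=3) 5-6(w=3) 6-8(w=2)}
step 4: add edge 1-3 (w=4); MST = {1-3(w=4) 3-4(w=3) 5-6(w=3) 6-8(w=2)}
step 5: add edge 2-6 (w=9); MST = {1-3(w=4) 2-6(w=9) 3-4(w=3) 5-6(w=3) 6-8(w=2)}
step 6: add edge 1-8 (w=13); MST = {1-3(w=4) 1-8(w=13) 2-6(w=9) 3-4(w=3) 5-6(w=3) 6-8(w=2)}
step 7: add edge 2-7 (w=16); MST = {1-3(w=4) 1-8(w=13) 2-6(w=9) 2-7(w=16) 3-4(w=3) 5-6(w=3) 6-8(w=2)}
step 8: add edge 0-6 (w=20); MST = {0-6(w=20) 1-3(w=4) 1-8(w=13) 2-6(w=9) 2-7(w=16) 3-4(w=3) 5-6(w=3) 6-8(w=2)}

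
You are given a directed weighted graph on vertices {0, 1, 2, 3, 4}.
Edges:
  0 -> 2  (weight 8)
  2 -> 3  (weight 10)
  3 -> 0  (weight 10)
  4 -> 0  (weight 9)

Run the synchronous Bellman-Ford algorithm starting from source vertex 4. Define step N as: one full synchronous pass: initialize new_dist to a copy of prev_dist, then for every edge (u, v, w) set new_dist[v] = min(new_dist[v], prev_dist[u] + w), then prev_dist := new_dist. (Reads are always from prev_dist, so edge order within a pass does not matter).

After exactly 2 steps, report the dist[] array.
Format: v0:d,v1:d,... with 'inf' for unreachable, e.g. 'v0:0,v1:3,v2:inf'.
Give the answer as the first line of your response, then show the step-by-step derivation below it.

v0:9,v1:inf,v2:17,v3:inf,v4:0

step 1: dist = v0:9,v1:inf,v2:inf,v3:inf,v4:0
step 2: dist = v0:9,v1:inf,v2:17,v3:inf,v4:0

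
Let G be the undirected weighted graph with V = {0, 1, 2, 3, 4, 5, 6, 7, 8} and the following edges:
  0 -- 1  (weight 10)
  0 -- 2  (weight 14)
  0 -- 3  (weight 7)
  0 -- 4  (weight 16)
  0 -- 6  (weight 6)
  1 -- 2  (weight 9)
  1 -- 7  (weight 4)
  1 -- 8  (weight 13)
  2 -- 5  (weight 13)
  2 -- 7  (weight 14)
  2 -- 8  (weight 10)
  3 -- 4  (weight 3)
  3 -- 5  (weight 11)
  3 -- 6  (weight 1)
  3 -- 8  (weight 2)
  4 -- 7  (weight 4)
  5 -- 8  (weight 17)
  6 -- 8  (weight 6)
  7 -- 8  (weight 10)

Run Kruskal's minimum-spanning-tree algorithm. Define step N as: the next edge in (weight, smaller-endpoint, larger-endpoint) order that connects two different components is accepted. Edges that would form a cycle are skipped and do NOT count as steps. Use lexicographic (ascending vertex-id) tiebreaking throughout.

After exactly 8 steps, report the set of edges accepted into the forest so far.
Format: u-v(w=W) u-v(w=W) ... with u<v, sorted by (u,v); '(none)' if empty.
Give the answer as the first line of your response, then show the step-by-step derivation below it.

0-6(w=6) 1-2(w=9) 1-7(w=4) 3-4(w=3) 3-5(w=11) 3-6(w=1) 3-8(w=2) 4-7(w=4)

step 1: add edge 3-6 (w=1); MST = {3-6(w=1)}
step 2: add edge 3-8 (w=2); MST = {3-6(w=1) 3-8(w=2)}
step 3: add edge 3-4 (w=3); MST = {3-4(w=3) 3-6(w=1) 3-8(w=2)}
step 4: add edge 1-7 (w=4); MST = {1-7(w=4) 3-4(w=3) 3-6(w=1) 3-8(w=2)}
step 5: add edge 4-7 (w=4); MST = {1-7(w=4) 3-4(w=3) 3-6(w=1) 3-8(w=2) 4-7(w=4)}
step 6: add edge 0-6 (w=6); MST = {0-6(w=6) 1-7(w=4) 3-4(w=3) 3-6(w=1) 3-8(w=2) 4-7(w=4)}
step 7: add edge 1-2 (w=9); MST = {0-6(w=6) 1-2(w=9) 1-7(w=4) 3-4(w=3) 3-6(w=1) 3-8(w=2) 4-7(w=4)}
step 8: add edge 3-5 (w=11); MST = {0-6(w=6) 1-2(w=9) 1-7(w=4) 3-4(w=3) 3-5(w=11) 3-6(w=1) 3-8(w=2) 4-7(w=4)}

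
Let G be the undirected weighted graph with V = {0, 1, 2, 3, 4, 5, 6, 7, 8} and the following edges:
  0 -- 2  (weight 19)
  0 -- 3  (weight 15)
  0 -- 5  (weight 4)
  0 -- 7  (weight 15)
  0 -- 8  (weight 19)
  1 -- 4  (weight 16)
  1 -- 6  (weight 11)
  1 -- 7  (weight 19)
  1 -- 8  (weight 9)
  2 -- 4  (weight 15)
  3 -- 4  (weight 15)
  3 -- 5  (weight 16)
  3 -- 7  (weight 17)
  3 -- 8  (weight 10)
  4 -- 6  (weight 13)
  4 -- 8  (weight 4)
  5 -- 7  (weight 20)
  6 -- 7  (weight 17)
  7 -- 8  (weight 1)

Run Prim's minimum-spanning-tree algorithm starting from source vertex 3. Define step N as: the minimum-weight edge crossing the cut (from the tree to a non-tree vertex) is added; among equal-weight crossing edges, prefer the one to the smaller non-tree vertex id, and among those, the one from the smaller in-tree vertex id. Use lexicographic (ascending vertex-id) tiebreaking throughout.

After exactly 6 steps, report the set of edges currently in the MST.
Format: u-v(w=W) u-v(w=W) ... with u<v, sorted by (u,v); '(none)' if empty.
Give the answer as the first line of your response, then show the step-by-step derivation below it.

0-3(w=15) 1-6(w=11) 1-8(w=9) 3-8(w=10) 4-8(w=4) 7-8(w=1)

step 1: add edge 3-8 (w=10); MST = {3-8(w=10)}
step 2: add edge 7-8 (w=1); MST = {3-8(w=10) 7-8(w=1)}
step 3: add edge 4-8 (w=4); MST = {3-8(w=10) 4-8(w=4) 7-8(w=1)}
step 4: add edge 1-8 (w=9); MST = {1-8(w=9) 3-8(w=10) 4-8(w=4) 7-8(w=1)}
step 5: add edge 1-6 (w=11); MST = {1-6(w=11) 1-8(w=9) 3-8(w=10) 4-8(w=4) 7-8(w=1)}
step 6: add edge 0-3 (w=15); MST = {0-3(w=15) 1-6(w=11) 1-8(w=9) 3-8(w=10) 4-8(w=4) 7-8(w=1)}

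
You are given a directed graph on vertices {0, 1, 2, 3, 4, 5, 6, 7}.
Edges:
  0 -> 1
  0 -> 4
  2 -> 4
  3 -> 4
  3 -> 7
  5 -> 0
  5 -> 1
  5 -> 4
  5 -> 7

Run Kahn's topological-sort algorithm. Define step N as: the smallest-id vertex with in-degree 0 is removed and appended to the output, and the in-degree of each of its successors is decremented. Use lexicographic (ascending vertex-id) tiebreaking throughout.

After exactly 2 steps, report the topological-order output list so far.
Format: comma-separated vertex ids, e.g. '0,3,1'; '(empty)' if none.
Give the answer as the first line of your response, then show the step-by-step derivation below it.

2,3

step 1: output 2; order=[2]; indeg=(1,2,0,0,3,0,0,2)
step 2: output 3; order=[2,3]; indeg=(1,2,0,0,2,0,0,1)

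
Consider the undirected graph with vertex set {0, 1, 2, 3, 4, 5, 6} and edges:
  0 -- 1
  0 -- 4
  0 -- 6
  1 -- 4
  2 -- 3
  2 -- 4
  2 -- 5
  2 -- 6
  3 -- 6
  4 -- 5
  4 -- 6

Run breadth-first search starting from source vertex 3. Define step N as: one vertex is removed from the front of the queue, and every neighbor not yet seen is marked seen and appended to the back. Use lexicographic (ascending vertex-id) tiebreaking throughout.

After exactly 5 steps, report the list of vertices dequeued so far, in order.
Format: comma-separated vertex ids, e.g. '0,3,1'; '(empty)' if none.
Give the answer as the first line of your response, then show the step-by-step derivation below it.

3,2,6,4,5

step 1: dequeue 3; queue=[2,6]; order=3
step 2: dequeue 2; queue=[6,4,5]; order=3,2
step 3: dequeue 6; queue=[4,5,0]; order=3,2,6
step 4: dequeue 4; queue=[5,0,1]; order=3,2,6,4
step 5: dequeue 5; queue=[0,1]; order=3,2,6,4,5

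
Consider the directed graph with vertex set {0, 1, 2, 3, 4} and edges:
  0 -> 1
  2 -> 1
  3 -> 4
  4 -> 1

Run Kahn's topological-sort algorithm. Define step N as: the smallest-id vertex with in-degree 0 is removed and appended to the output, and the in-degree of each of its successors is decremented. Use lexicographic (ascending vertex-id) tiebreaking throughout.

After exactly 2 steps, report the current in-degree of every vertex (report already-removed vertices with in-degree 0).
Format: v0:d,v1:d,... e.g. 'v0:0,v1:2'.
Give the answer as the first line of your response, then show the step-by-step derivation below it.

v0:0,v1:1,v2:0,v3:0,v4:1

step 1: output 0; order=[0]; indeg=(0,2,0,0,1)
step 2: output 2; order=[0,2]; indeg=(0,1,0,0,1)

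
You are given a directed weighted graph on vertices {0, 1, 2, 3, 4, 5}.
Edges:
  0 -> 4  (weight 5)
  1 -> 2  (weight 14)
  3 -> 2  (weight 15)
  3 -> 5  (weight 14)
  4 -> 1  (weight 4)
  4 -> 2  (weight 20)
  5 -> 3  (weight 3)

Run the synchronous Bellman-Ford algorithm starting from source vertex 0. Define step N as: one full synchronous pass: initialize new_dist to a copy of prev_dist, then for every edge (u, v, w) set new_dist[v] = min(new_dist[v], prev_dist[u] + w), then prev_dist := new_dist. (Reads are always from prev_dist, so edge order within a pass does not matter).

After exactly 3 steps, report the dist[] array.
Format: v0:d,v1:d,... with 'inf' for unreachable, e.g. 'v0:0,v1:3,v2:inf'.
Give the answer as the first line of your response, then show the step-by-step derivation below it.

v0:0,v1:9,v2:23,v3:inf,v4:5,v5:inf

step 1: dist = v0:0,v1:inf,v2:inf,v3:inf,v4:5,v5:inf
step 2: dist = v0:0,v1:9,v2:25,v3:inf,v4:5,v5:inf
step 3: dist = v0:0,v1:9,v2:23,v3:inf,v4:5,v5:inf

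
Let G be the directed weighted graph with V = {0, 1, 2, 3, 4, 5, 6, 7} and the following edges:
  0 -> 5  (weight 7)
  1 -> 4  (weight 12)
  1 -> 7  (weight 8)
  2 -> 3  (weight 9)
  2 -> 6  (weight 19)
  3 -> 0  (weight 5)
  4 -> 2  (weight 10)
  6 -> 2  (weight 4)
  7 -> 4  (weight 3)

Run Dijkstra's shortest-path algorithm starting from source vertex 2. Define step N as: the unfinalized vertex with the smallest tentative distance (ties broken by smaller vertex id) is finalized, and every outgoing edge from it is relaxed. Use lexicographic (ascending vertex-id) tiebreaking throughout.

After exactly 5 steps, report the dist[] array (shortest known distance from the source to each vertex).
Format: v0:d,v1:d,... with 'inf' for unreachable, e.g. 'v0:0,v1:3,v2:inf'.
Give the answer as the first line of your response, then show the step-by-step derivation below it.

v0:14,v1:inf,v2:0,v3:9,v4:inf,v5:21,v6:19,v7:inf

step 1: dist = v0:inf,v1:inf,v2:0,v3:9,v4:inf,v5:inf,v6:19,v7:inf
step 2: dist = v0:14,v1:inf,v2:0,v3:9,v4:inf,v5:inf,v6:19,v7:inf
step 3: dist = v0:14,v1:inf,v2:0,v3:9,v4:inf,v5:21,v6:19,v7:inf
step 4: dist = v0:14,v1:inf,v2:0,v3:9,v4:inf,v5:21,v6:19,v7:inf
step 5: dist = v0:14,v1:inf,v2:0,v3:9,v4:inf,v5:21,v6:19,v7:inf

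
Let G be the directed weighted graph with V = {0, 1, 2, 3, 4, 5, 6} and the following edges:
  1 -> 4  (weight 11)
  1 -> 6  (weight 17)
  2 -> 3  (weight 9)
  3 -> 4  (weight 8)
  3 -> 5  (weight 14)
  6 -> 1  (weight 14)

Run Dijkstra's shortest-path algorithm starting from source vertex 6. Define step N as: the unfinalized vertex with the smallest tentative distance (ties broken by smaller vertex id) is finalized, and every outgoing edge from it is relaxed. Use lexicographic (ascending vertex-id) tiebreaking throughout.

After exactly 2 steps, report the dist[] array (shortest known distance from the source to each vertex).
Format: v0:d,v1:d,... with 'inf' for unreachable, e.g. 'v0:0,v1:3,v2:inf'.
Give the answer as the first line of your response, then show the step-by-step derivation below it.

v0:inf,v1:14,v2:inf,v3:inf,v4:25,v5:inf,v6:0

step 1: dist = v0:inf,v1:14,v2:inf,v3:inf,v4:inf,v5:inf,v6:0
step 2: dist = v0:inf,v1:14,v2:inf,v3:inf,v4:25,v5:inf,v6:0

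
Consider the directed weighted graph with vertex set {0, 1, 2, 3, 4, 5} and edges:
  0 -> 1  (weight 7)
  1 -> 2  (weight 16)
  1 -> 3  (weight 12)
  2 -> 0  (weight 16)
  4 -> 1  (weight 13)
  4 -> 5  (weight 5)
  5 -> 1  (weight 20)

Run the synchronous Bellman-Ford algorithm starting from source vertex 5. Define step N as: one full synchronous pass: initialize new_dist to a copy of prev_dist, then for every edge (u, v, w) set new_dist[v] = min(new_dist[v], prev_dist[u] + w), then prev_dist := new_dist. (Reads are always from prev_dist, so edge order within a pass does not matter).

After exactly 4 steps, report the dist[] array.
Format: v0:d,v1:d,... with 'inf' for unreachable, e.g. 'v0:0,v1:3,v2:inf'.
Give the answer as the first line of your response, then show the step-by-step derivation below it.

v0:52,v1:20,v2:36,v3:32,v4:inf,v5:0

step 1: dist = v0:inf,v1:20,v2:inf,v3:inf,v4:inf,v5:0
step 2: dist = v0:inf,v1:20,v2:36,v3:32,v4:inf,v5:0
step 3: dist = v0:52,v1:20,v2:36,v3:32,v4:inf,v5:0
step 4: dist = v0:52,v1:20,v2:36,v3:32,v4:inf,v5:0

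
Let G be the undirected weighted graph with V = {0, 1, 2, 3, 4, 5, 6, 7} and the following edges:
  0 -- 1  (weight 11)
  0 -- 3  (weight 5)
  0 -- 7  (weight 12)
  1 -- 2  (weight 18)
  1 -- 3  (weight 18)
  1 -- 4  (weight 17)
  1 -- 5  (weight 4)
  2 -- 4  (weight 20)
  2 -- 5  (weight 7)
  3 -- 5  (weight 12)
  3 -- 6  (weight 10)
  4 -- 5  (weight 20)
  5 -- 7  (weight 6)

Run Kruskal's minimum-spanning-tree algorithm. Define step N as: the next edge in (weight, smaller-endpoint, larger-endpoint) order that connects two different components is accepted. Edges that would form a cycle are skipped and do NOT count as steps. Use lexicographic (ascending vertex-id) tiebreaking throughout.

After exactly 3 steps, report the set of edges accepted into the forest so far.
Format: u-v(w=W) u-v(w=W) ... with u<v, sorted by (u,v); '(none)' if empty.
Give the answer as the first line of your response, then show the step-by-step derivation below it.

0-3(w=5) 1-5(w=4) 5-7(w=6)

step 1: add edge 1-5 (w=4); MST = {1-5(w=4)}
step 2: add edge 0-3 (w=5); MST = {0-3(w=5) 1-5(w=4)}
step 3: add edge 5-7 (w=6); MST = {0-3(w=5) 1-5(w=4) 5-7(w=6)}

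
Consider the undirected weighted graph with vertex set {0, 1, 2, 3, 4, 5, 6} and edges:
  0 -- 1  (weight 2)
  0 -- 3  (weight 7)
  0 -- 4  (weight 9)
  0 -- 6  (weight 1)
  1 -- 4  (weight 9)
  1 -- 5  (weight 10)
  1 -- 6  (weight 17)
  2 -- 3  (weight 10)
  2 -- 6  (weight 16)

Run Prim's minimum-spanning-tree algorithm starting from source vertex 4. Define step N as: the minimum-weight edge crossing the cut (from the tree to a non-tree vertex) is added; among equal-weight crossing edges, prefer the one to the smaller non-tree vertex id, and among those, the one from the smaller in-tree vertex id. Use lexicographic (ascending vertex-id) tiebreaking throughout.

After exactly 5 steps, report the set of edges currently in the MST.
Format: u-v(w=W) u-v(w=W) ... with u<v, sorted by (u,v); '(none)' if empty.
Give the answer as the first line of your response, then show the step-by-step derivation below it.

0-1(w=2) 0-3(w=7) 0-4(w=9) 0-6(w=1) 2-3(w=10)

step 1: add edge 0-4 (w=9); MST = {0-4(w=9)}
step 2: add edge 0-6 (w=1); MST = {0-4(w=9) 0-6(w=1)}
step 3: add edge 0-1 (w=2); MST = {0-1(w=2) 0-4(w=9) 0-6(w=1)}
step 4: add edge 0-3 (w=7); MST = {0-1(w=2) 0-3(w=7) 0-4(w=9) 0-6(w=1)}
step 5: add edge 2-3 (w=10); MST = {0-1(w=2) 0-3(w=7) 0-4(w=9) 0-6(w=1) 2-3(w=10)}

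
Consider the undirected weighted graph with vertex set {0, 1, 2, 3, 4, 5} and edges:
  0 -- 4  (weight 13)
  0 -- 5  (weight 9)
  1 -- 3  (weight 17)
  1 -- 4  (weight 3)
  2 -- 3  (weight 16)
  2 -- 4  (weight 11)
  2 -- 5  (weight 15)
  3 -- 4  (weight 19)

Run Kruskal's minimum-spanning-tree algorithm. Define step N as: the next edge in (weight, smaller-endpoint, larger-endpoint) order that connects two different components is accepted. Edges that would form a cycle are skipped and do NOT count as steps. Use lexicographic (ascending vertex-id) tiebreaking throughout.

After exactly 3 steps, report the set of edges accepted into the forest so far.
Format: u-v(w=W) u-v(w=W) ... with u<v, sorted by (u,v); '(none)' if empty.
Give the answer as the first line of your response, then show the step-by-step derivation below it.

0-5(w=9) 1-4(w=3) 2-4(w=11)

step 1: add edge 1-4 (w=3); MST = {1-4(w=3)}
step 2: add edge 0-5 (w=9); MST = {0-5(w=9) 1-4(w=3)}
step 3: add edge 2-4 (w=11); MST = {0-5(w=9) 1-4(w=3) 2-4(w=11)}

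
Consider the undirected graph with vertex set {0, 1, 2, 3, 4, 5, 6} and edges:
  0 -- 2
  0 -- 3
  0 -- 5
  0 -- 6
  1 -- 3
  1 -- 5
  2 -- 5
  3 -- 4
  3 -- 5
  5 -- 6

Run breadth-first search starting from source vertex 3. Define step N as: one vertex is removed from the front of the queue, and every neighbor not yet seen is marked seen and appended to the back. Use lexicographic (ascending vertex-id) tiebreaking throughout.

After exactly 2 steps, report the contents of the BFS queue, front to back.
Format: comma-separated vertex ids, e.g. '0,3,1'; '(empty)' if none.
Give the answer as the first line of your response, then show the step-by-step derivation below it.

1,4,5,2,6

step 1: dequeue 3; queue=[0,1,4,5]; order=3
step 2: dequeue 0; queue=[1,4,5,2,6]; order=3,0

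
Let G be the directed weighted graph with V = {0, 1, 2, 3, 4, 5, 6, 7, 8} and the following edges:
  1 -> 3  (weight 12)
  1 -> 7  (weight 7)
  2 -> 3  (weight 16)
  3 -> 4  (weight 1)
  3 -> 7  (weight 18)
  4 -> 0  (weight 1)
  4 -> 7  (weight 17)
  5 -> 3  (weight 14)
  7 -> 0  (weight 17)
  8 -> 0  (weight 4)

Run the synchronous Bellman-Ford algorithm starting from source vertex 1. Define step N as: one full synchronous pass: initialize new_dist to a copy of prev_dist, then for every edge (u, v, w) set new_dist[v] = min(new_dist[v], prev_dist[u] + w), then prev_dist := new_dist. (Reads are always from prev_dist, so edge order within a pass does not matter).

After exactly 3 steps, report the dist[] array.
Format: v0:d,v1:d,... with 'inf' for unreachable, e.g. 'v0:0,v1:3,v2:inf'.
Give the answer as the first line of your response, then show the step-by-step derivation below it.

v0:14,v1:0,v2:inf,v3:12,v4:13,v5:inf,v6:inf,v7:7,v8:inf

step 1: dist = v0:inf,v1:0,v2:inf,v3:12,v4:inf,v5:inf,v6:inf,v7:7,v8:inf
step 2: dist = v0:24,v1:0,v2:inf,v3:12,v4:13,v5:inf,v6:inf,v7:7,v8:inf
step 3: dist = v0:14,v1:0,v2:inf,v3:12,v4:13,v5:inf,v6:inf,v7:7,v8:inf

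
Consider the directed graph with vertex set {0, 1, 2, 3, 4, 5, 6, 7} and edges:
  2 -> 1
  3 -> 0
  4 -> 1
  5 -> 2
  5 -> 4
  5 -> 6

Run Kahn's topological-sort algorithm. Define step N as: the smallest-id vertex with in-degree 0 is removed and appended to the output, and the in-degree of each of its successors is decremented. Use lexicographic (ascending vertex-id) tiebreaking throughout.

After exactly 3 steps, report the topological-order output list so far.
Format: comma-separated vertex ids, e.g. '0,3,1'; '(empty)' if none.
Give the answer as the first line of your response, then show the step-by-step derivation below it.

3,0,5

step 1: output 3; order=[3]; indeg=(0,2,1,0,1,0,1,0)
step 2: output 0; order=[3,0]; indeg=(0,2,1,0,1,0,1,0)
step 3: output 5; order=[3,0,5]; indeg=(0,2,0,0,0,0,0,0)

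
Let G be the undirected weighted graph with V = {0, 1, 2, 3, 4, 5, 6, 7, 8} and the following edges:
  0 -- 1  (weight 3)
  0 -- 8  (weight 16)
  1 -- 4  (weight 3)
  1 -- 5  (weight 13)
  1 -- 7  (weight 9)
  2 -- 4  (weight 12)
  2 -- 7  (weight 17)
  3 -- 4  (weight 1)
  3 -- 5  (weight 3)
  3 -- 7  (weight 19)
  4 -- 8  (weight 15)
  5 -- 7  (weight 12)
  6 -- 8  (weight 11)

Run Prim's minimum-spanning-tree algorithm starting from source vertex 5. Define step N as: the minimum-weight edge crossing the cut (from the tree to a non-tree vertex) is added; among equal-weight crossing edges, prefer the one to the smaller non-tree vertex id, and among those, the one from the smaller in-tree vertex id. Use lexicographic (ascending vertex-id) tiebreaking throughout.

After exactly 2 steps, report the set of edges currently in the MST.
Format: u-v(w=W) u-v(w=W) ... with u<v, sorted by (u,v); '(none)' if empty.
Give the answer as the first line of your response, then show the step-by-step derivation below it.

3-4(w=1) 3-5(w=3)

step 1: add edge 3-5 (w=3); MST = {3-5(w=3)}
step 2: add edge 3-4 (w=1); MST = {3-4(w=1) 3-5(w=3)}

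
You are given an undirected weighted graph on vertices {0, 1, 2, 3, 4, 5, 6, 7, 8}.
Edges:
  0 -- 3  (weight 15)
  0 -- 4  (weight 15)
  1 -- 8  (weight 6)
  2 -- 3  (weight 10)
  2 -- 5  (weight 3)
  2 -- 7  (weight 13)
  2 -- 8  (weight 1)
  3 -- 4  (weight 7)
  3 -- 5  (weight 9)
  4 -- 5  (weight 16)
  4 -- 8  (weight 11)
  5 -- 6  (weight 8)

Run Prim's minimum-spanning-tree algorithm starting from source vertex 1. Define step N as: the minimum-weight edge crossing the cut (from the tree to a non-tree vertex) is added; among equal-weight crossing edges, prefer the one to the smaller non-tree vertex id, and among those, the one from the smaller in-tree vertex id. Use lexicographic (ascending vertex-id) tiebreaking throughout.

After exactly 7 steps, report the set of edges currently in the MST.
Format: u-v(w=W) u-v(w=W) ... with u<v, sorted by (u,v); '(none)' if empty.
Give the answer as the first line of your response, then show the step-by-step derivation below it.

1-8(w=6) 2-5(w=3) 2-7(w=13) 2-8(w=1) 3-4(w=7) 3-5(w=9) 5-6(w=8)

step 1: add edge 1-8 (w=6); MST = {1-8(w=6)}
step 2: add edge 2-8 (w=1); MST = {1-8(w=6) 2-8(w=1)}
step 3: add edge 2-5 (w=3); MST = {1-8(w=6) 2-5(w=3) 2-8(w=1)}
step 4: add edge 5-6 (w=8); MST = {1-8(w=6) 2-5(w=3) 2-8(w=1) 5-6(w=8)}
step 5: add edge 3-5 (w=9); MST = {1-8(w=6) 2-5(w=3) 2-8(w=1) 3-5(w=9) 5-6(w=8)}
step 6: add edge 3-4 (w=7); MST = {1-8(w=6) 2-5(w=3) 2-8(w=1) 3-4(w=7) 3-5(w=9) 5-6(w=8)}
step 7: add edge 2-7 (w=13); MST = {1-8(w=6) 2-5(w=3) 2-7(w=13) 2-8(w=1) 3-4(w=7) 3-5(w=9) 5-6(w=8)}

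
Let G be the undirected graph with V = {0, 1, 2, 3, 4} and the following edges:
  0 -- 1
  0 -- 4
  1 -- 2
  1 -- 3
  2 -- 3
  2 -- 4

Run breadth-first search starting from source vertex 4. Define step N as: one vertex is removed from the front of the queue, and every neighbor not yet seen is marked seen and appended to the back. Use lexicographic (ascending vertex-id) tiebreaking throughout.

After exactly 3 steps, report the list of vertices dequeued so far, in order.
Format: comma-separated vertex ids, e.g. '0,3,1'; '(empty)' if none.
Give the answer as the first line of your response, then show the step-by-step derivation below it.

4,0,2

step 1: dequeue 4; queue=[0,2]; order=4
step 2: dequeue 0; queue=[2,1]; order=4,0
step 3: dequeue 2; queue=[1,3]; order=4,0,2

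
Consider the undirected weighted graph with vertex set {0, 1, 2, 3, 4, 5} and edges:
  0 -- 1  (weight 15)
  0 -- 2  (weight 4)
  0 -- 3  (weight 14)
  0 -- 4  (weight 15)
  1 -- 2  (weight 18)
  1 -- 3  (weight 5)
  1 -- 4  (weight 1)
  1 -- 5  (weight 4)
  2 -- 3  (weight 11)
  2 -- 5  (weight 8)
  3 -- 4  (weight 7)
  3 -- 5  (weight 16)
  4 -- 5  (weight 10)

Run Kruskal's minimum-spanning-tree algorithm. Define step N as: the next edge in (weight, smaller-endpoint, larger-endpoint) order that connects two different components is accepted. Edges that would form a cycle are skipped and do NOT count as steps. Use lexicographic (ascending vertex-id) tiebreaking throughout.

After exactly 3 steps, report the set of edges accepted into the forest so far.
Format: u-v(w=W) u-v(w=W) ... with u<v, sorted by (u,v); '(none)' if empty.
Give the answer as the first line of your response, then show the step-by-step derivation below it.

0-2(w=4) 1-4(w=1) 1-5(w=4)

step 1: add edge 1-4 (w=1); MST = {1-4(w=1)}
step 2: add edge 0-2 (w=4); MST = {0-2(w=4) 1-4(w=1)}
step 3: add edge 1-5 (w=4); MST = {0-2(w=4) 1-4(w=1) 1-5(w=4)}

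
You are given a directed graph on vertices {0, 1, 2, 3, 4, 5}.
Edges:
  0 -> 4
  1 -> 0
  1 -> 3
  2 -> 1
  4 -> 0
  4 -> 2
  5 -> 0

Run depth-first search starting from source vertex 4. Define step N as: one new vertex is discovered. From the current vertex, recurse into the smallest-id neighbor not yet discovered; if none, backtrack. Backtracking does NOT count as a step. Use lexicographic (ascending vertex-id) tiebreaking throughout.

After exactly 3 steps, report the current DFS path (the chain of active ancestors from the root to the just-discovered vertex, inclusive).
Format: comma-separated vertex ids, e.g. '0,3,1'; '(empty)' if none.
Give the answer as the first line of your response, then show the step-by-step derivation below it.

4,2

step 1: discover 4; path=4; order=4
step 2: discover 0; path=4>0; order=4,0
step 3: discover 2; path=4>2; order=4,0,2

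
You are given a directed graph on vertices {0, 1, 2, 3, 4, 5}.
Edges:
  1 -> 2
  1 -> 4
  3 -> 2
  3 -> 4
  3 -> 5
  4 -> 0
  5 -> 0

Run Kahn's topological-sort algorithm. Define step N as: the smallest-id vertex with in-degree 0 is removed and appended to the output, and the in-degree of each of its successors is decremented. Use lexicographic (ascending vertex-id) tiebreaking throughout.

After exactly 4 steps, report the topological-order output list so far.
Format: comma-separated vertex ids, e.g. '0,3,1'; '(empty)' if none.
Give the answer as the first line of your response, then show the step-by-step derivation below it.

1,3,2,4

step 1: output 1; order=[1]; indeg=(2,0,1,0,1,1)
step 2: output 3; order=[1,3]; indeg=(2,0,0,0,0,0)
step 3: output 2; order=[1,3,2]; indeg=(2,0,0,0,0,0)
step 4: output 4; order=[1,3,2,4]; indeg=(1,0,0,0,0,0)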